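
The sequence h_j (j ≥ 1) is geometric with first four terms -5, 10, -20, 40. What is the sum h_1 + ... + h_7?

Common ratio r = -2.
h_j = (-5)·(-2)^(j-1).
S = (-5)·((-2)^7 - 1)/(-2 - 1) = (-5)·(-128 - 1)/(-3) = -215.

-215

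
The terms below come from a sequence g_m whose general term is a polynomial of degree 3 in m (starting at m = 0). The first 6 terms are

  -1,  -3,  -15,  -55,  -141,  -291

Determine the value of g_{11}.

-3543

1st diffs: -2, -12, -40, -86, -150.
2nd diffs: -10, -28, -46, -64.
3rd diffs: -18, -18, -18 (constant).
Newton forward-difference form: g_m = -1 + (-2)·C(m,1) + (-10)·C(m,2) + (-18)·C(m,3).
At m = 11: m = 11, so g_{11} = -1 - 22 - 550 - 2970 = -3543.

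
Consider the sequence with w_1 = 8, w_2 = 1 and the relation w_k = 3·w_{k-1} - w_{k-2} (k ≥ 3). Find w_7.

Applying the relation repeatedly:
w_3 = -5;  w_4 = -16;  w_5 = -43;  w_6 = -113;  w_7 = -296.

-296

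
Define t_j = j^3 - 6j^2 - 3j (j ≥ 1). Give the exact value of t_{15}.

1980

t_{15} = 1·15^3 - 6·15^2 - 3·15 = 1980.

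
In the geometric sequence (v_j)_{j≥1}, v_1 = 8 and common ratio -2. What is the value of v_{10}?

-4096

v_j = 8·(-2)^(j-1).
v_{10} = 8·(-2)^9 = -4096.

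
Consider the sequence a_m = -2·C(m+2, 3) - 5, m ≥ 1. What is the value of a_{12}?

C(14, 3) = 364, so a_{12} = -733.

-733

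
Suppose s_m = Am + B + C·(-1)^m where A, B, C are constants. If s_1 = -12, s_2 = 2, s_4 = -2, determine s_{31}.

-72

The three given values yield: A + B - C = -12; 2A + B + C = 2; 4A + B + C = -2.
Subtracting the first from the second: A + 2C = 14.
Subtracting the second from the third: 2A = -4.
Solving: C = 8, A = -2, then B = -2.
Therefore s_{31} = -62 + (-2) + 8·(-1) = -72.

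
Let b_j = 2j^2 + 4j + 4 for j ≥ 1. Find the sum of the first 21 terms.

7630

Over j = 1..21: Σj = 231, Σj² = 3311.
Total = (2)·3311 + (4)·231 + (4)·21 = 7630.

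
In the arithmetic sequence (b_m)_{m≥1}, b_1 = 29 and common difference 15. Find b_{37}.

569

b_m = 29 + (m - 1)·15.
b_{37} = 29 + 36·15 = 569.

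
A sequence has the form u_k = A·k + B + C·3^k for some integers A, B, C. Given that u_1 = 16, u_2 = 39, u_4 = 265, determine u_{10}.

Write the equations: A + B + 3C = 16; 2A + B + 9C = 39; 4A + B + 81C = 265.
Subtracting the first from the second: A + 6C = 23.
Subtracting the second from the third: 2A + 72C = 226.
Solving: C = 3, A = 5, then B = 2.
So u_k = 5·k + 2 + 3·3^k; at k=10 this is 177199.

177199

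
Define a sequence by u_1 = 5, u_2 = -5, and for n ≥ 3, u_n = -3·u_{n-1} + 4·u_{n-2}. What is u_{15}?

Compute successive terms:
u_3 = 35  u_4 = -125  u_5 = 515  …  u_{12} = -8388605  u_{13} = 33554435  u_{14} = -134217725  u_{15} = 536870915.
(Characteristic roots are 1 and -4.)

536870915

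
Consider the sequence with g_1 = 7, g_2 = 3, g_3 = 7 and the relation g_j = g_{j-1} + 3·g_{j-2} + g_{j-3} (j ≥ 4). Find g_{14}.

138603

Compute successive terms:
g_4 = 23  g_5 = 47  g_6 = 123  …  g_{11} = 9847  g_{12} = 23783  g_{13} = 57407  g_{14} = 138603.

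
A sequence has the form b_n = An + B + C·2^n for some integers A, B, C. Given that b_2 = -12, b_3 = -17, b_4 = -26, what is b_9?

-527

Write the equations: 2A + B + 4C = -12; 3A + B + 8C = -17; 4A + B + 16C = -26.
Subtracting the first from the second: A + 4C = -5.
Subtracting the second from the third: A + 8C = -9.
Solving: C = -1, A = -1, then B = -6.
Hence b_9 = -1·9 + (-6) + (-1)·512 = -527.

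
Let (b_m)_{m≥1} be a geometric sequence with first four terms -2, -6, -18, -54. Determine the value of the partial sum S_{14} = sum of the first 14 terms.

Common ratio r = 3.
b_m = (-2)·3^(m-1).
S = (-2)·(3^14 - 1)/(3 - 1) = (-2)·(4782969 - 1)/(2) = -4782968.

-4782968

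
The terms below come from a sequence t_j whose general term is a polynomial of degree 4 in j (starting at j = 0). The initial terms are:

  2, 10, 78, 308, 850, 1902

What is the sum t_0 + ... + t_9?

41096

1st diffs: 8, 68, 230, 542, 1052.
2nd diffs: 60, 162, 312, 510.
3rd diffs: 102, 150, 198.
4th diffs: 48, 48 (constant).
Newton forward-difference form: t_j = 2 + 8·C(j,1) + 60·C(j,2) + 102·C(j,3) + 48·C(j,4).
Continuing: 3710, 6568, 10818, 16850.
Summing j = 0..9 (10 terms) gives 41096.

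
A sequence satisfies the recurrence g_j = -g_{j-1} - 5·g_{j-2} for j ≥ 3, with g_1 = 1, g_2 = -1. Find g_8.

Iterate the recurrence:
g_3 = -4; g_4 = 9; g_5 = 11; g_6 = -56; g_7 = 1; g_8 = 279.

279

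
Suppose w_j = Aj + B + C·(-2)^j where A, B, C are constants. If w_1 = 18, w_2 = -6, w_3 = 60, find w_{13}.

The three given values yield: A + B - 2C = 18; 2A + B + 4C = -6; 3A + B - 8C = 60.
Subtracting the first from the second: A + 6C = -24.
Subtracting the second from the third: A - 12C = 66.
Solving: C = -5, A = 6, then B = 2.
So w_j = 6·j + 2 + (-5)·(-2)^j; at j=13 this is 41040.

41040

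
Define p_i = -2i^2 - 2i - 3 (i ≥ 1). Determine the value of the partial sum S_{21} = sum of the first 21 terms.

-7147

Over i = 1..21: Σi = 231, Σi² = 3311.
Total = (-2)·3311 + (-2)·231 + (-3)·21 = -7147.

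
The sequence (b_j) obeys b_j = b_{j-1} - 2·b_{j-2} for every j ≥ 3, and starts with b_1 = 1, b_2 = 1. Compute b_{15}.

Applying the relation repeatedly:
b_3 = -1, b_4 = -3, b_5 = -1, …, b_{12} = 45, b_{13} = -1, b_{14} = -91, b_{15} = -89.

-89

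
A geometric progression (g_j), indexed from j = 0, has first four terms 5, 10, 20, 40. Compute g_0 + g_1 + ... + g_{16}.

655355

Common ratio r = 2.
g_j = 5·2^(j-0).
S = 5·(2^17 - 1)/(2 - 1) = 5·(131072 - 1)/(1) = 655355.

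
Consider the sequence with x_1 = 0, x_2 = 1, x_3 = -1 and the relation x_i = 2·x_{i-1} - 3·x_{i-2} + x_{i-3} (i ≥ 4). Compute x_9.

Step forward from the initial values:
x_4 = -5; x_5 = -6; x_6 = 2; x_7 = 17; x_8 = 22; x_9 = -5.

-5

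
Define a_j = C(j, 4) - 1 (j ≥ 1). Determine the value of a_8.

69

C(8, 4) = 70, so a_8 = 69.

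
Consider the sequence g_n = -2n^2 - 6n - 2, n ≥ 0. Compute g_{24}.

g_{24} = -2·24^2 - 6·24 - 2 = -1298.

-1298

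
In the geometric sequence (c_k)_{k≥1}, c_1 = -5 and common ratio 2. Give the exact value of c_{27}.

-335544320

c_k = (-5)·2^(k-1).
c_{27} = (-5)·2^26 = -335544320.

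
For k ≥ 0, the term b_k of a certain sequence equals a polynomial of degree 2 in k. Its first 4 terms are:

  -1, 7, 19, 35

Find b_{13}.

415

1st diffs: 8, 12, 16.
2nd diffs: 4, 4 (constant).
So b_k = 2k^2 + 6k - 1.
Evaluating at k = 13 gives b_{13} = 415.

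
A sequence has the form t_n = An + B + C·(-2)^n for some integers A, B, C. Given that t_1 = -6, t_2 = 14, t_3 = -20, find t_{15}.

Write the equations: A + B - 2C = -6; 2A + B + 4C = 14; 3A + B - 8C = -20.
Subtracting the first from the second: A + 6C = 20.
Subtracting the second from the third: A - 12C = -34.
Solving: C = 3, A = 2, then B = -2.
So t_n = 2·n + (-2) + 3·(-2)^n; at n=15 this is -98276.

-98276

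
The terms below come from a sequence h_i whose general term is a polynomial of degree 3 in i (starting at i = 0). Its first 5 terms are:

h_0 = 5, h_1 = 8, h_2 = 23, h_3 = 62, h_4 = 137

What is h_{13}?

4412

1st diffs: 3, 15, 39, 75.
2nd diffs: 12, 24, 36.
3rd diffs: 12, 12 (constant).
So h_i = 2i^3 + i + 5.
Evaluating at i = 13 gives h_{13} = 4412.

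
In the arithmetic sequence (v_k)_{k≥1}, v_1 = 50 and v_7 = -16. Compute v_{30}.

Common difference d = (-16 - 50) / (7 - 1) = -11.
v_k = 50 + (k - 1)·(-11).
v_{30} = 50 + 29·(-11) = -269.

-269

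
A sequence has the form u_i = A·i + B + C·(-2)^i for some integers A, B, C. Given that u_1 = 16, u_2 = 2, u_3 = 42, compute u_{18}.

Plug in i = 1, 2, 3: A + B - 2C = 16; 2A + B + 4C = 2; 3A + B - 8C = 42.
Subtracting the first from the second: A + 6C = -14.
Subtracting the second from the third: A - 12C = 40.
Solving: C = -3, A = 4, then B = 6.
Therefore u_{18} = 72 + 6 + (-3)·262144 = -786354.

-786354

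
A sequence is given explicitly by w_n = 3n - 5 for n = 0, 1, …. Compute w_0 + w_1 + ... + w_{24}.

Over n = 0..24: Σn = 300.
Total = (3)·300 + (-5)·25 = 775.

775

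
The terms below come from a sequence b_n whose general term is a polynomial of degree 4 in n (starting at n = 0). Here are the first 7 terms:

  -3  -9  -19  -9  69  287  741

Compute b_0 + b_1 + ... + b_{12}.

1st diffs: -6, -10, 10, 78, 218, 454.
2nd diffs: -4, 20, 68, 140, 236.
3rd diffs: 24, 48, 72, 96.
4th diffs: 24, 24, 24 (constant).
So b_n = n^4 - 2n^3 - 3n^2 - 2n - 3.
Continuing: …, 1551, 2861, 4839, 7677, …, b_{12} = 16821.
Summing n = 0..12 (13 terms) gives 46397.

46397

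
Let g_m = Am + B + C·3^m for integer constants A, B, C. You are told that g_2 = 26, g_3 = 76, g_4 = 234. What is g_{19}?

Write the equations: 2A + B + 9C = 26; 3A + B + 27C = 76; 4A + B + 81C = 234.
Subtracting the first from the second: A + 18C = 50.
Subtracting the second from the third: A + 54C = 158.
Solving: C = 3, A = -4, then B = 7.
So g_m = -4·m + 7 + 3·3^m; at m=19 this is 3486784332.

3486784332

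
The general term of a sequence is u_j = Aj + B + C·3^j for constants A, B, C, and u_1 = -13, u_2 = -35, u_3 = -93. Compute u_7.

-6589

At j = 1, 2, 3: A + B + 3C = -13; 2A + B + 9C = -35; 3A + B + 27C = -93.
Subtracting the first from the second: A + 6C = -22.
Subtracting the second from the third: A + 18C = -58.
Solving: C = -3, A = -4, then B = 0.
Hence u_7 = -4·7 + 0 + (-3)·2187 = -6589.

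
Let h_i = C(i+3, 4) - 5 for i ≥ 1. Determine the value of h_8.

C(11, 4) = 330, so h_8 = 325.

325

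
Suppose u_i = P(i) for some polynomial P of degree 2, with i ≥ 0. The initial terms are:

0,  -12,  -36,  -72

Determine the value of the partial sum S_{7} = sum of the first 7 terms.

1st diffs: -12, -24, -36.
2nd diffs: -12, -12 (constant).
Newton forward-difference form: u_i = (-12)·C(i,1) + (-12)·C(i,2).
Continuing: -120, -180, -252.
Summing i = 0..6 (7 terms) gives -672.

-672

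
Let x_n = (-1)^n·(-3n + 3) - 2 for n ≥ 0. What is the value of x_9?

(-1)^9 = -1; -3n + 3 at n=9 is -24; so x_9 = 22.

22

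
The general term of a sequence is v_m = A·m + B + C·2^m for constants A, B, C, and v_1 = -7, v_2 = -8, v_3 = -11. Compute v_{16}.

Write the equations: A + B + 2C = -7; 2A + B + 4C = -8; 3A + B + 8C = -11.
Subtracting the first from the second: A + 2C = -1.
Subtracting the second from the third: A + 4C = -3.
Solving: C = -1, A = 1, then B = -6.
Therefore v_{16} = 16 + (-6) + (-1)·65536 = -65526.

-65526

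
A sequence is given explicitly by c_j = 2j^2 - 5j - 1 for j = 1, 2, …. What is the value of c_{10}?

c_{10} = 2·10^2 - 5·10 - 1 = 149.

149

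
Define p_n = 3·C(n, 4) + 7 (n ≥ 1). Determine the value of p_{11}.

997

C(11, 4) = 330, so p_{11} = 997.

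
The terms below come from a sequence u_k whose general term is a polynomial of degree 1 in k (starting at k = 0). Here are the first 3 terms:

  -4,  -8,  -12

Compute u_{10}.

-44

1st diffs: -4, -4 (constant).
So u_k = -4k - 4.
Evaluating at k = 10 gives u_{10} = -44.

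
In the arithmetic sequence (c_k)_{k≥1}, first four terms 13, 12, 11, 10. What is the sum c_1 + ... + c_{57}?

-855

Common difference d = -1.
c_k = 13 + (k - 1)·(-1).
c_{57} = -43; S = 57·(13 + (-43))/2 = -855.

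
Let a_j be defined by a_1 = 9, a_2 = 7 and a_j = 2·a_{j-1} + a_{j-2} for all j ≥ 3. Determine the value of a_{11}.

25511

Iterate the recurrence:
a_3 = 23, a_4 = 53, a_5 = 129, a_6 = 311, a_7 = 751, a_8 = 1813, a_9 = 4377, a_{10} = 10567, a_{11} = 25511.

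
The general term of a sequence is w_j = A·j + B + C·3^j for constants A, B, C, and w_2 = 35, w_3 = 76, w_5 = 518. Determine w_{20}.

6973568909

The three given values yield: 2A + B + 9C = 35; 3A + B + 27C = 76; 5A + B + 243C = 518.
Subtracting the first from the second: A + 18C = 41.
Subtracting the second from the third: 2A + 216C = 442.
Solving: C = 2, A = 5, then B = 7.
So w_j = 5·j + 7 + 2·3^j; at j=20 this is 6973568909.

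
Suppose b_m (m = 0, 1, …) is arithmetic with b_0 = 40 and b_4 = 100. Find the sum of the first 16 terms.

2440

Common difference d = (100 - 40) / (4 - 0) = 15.
b_m = 40 + (m - 0)·15.
b_{15} = 265; S = 16·(40 + 265)/2 = 2440.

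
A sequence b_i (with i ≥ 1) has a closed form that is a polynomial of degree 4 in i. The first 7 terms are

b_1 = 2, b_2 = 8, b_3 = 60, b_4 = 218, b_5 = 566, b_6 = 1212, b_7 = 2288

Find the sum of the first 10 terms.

24458

1st diffs: 6, 52, 158, 348, 646, 1076.
2nd diffs: 46, 106, 190, 298, 430.
3rd diffs: 60, 84, 108, 132.
4th diffs: 24, 24, 24 (constant).
Newton forward-difference form: b_i = 2 + 6·C(i-1,1) + 46·C(i-1,2) + 60·C(i-1,3) + 24·C(i-1,4).
Continuing: 3950, 6378, 9776.
Summing i = 1..10 (10 terms) gives 24458.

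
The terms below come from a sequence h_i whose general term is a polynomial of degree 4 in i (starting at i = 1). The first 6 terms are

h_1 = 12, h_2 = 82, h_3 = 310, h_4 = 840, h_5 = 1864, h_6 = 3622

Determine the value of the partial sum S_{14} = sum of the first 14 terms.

304290

1st diffs: 70, 228, 530, 1024, 1758.
2nd diffs: 158, 302, 494, 734.
3rd diffs: 144, 192, 240.
4th diffs: 48, 48 (constant).
So h_i = 2i^4 + 4i^3 + 5i^2 - 3i + 4.
Continuing: …, 6402, 10540, 16420, 24474, …, h_{14} = 88750.
Summing i = 1..14 (14 terms) gives 304290.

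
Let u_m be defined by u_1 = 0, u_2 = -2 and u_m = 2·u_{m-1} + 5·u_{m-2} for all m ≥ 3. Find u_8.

-2378

Compute successive terms:
u_3 = -4  u_4 = -18  u_5 = -56  u_6 = -202  u_7 = -684  u_8 = -2378.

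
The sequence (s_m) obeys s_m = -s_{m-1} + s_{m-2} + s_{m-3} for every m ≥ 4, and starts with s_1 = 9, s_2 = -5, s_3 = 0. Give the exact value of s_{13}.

-45

Compute successive terms:
s_4 = 4; s_5 = -9; s_6 = 13; s_7 = -18; s_8 = 22; s_9 = -27; s_{10} = 31; s_{11} = -36; s_{12} = 40; s_{13} = -45.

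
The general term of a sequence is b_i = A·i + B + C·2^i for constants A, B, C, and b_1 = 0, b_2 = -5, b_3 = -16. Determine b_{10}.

-3057

The three given values yield: A + B + 2C = 0; 2A + B + 4C = -5; 3A + B + 8C = -16.
Subtracting the first from the second: A + 2C = -5.
Subtracting the second from the third: A + 4C = -11.
Solving: C = -3, A = 1, then B = 5.
So b_i = 1·i + 5 + (-3)·2^i; at i=10 this is -3057.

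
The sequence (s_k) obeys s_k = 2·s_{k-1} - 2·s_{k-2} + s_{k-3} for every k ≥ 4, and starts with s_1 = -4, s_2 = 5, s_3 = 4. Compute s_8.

5

Applying the relation repeatedly:
s_4 = -6  s_5 = -15  s_6 = -14  s_7 = -4  s_8 = 5.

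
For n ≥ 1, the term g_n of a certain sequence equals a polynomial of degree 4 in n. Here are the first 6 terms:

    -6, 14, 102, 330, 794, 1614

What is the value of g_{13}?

1st diffs: 20, 88, 228, 464, 820.
2nd diffs: 68, 140, 236, 356.
3rd diffs: 72, 96, 120.
4th diffs: 24, 24 (constant).
So g_n = n^4 + 2n^3 - 3n^2 - 6.
Evaluating at n = 13 gives g_{13} = 32442.

32442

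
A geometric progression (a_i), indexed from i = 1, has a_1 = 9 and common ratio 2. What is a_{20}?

4718592

a_i = 9·2^(i-1).
a_{20} = 9·2^19 = 4718592.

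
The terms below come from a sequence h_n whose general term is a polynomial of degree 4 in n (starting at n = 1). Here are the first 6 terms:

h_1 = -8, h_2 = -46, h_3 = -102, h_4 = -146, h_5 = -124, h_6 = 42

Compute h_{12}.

11454

1st diffs: -38, -56, -44, 22, 166.
2nd diffs: -18, 12, 66, 144.
3rd diffs: 30, 54, 78.
4th diffs: 24, 24 (constant).
Newton forward-difference form: h_n = -8 + (-38)·C(n-1,1) + (-18)·C(n-1,2) + 30·C(n-1,3) + 24·C(n-1,4).
At n = 12: n-1 = 11, so h_{12} = -8 - 418 - 990 + 4950 + 7920 = 11454.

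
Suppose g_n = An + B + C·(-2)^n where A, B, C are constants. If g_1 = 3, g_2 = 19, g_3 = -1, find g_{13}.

Write the equations: A + B - 2C = 3; 2A + B + 4C = 19; 3A + B - 8C = -1.
Subtracting the first from the second: A + 6C = 16.
Subtracting the second from the third: A - 12C = -20.
Solving: C = 2, A = 4, then B = 3.
So g_n = 4·n + 3 + 2·(-2)^n; at n=13 this is -16329.

-16329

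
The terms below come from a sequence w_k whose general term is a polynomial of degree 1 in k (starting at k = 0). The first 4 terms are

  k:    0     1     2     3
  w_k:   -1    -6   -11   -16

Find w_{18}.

-91

1st diffs: -5, -5, -5 (constant).
So w_k = -5k - 1.
Evaluating at k = 18 gives w_{18} = -91.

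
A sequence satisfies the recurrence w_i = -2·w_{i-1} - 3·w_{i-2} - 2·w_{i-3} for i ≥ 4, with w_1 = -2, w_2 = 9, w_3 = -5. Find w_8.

Step forward from the initial values:
w_4 = -13;  w_5 = 23;  w_6 = 3;  w_7 = -49;  w_8 = 43.

43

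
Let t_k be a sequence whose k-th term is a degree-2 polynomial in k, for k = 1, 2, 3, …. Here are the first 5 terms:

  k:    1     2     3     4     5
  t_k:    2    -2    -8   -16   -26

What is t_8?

-68

1st diffs: -4, -6, -8, -10.
2nd diffs: -2, -2, -2 (constant).
So t_k = -k^2 - k + 4.
Evaluating at k = 8 gives t_8 = -68.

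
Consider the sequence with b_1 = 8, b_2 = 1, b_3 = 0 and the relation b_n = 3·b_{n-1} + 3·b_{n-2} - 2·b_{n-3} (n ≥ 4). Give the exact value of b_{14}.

-5244917

Applying the relation repeatedly:
b_4 = -13; b_5 = -41; b_6 = -162; …; b_{11} = -106181; b_{12} = -389610; b_{13} = -1429483; b_{14} = -5244917.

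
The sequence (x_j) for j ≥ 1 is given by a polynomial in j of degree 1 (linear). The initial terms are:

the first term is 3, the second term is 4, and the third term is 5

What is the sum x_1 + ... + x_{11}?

88

1st diffs: 1, 1 (constant).
So x_j = j + 2.
Continuing: …, 6, 7, 8, 9, …, x_{11} = 13.
Summing j = 1..11 (11 terms) gives 88.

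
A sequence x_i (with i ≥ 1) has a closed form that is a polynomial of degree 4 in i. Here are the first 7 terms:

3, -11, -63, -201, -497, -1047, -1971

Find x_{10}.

1st diffs: -14, -52, -138, -296, -550, -924.
2nd diffs: -38, -86, -158, -254, -374.
3rd diffs: -48, -72, -96, -120.
4th diffs: -24, -24, -24 (constant).
So x_i = -i^4 + 2i^3 - 6i^2 + 5i + 3.
Evaluating at i = 10 gives x_{10} = -8547.

-8547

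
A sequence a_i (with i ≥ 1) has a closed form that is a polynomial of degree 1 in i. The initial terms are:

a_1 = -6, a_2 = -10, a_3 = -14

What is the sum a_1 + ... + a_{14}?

-448

1st diffs: -4, -4 (constant).
So a_i = -4i - 2.
Continuing: …, -18, -22, -26, -30, …, a_{14} = -58.
Summing i = 1..14 (14 terms) gives -448.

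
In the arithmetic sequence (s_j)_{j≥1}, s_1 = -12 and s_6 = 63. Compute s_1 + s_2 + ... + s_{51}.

Common difference d = (63 - (-12)) / (6 - 1) = 15.
s_j = -12 + (j - 1)·15.
s_{51} = 738; S = 51·(-12 + 738)/2 = 18513.

18513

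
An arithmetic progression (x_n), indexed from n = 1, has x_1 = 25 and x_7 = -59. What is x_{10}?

-101

Common difference d = (-59 - 25) / (7 - 1) = -14.
x_n = 25 + (n - 1)·(-14).
x_{10} = 25 + 9·(-14) = -101.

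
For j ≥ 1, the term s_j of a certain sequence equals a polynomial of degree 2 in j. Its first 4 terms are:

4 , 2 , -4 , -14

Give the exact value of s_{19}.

1st diffs: -2, -6, -10.
2nd diffs: -4, -4 (constant).
Newton forward-difference form: s_j = 4 + (-2)·C(j-1,1) + (-4)·C(j-1,2).
At j = 19: j-1 = 18, so s_{19} = 4 - 36 - 612 = -644.

-644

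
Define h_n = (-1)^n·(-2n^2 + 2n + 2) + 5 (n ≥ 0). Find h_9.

147

(-1)^9 = -1; -2n^2 + 2n + 2 at n=9 is -142; so h_9 = 147.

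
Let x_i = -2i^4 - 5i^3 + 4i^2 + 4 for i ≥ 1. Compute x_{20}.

-358396

x_{20} = -2·20^4 - 5·20^3 + 4·20^2 + 4 = -358396.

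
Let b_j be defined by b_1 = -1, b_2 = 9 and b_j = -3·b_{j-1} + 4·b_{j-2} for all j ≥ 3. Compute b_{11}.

-2097151

b_3 = -31; b_4 = 129; b_5 = -511; b_6 = 2049; b_7 = -8191; b_8 = 32769; b_9 = -131071; b_{10} = 524289; b_{11} = -2097151.
(Characteristic roots are 1 and -4.)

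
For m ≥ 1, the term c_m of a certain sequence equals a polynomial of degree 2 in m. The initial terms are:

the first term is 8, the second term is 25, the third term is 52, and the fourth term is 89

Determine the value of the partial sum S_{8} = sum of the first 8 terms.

1100

1st diffs: 17, 27, 37.
2nd diffs: 10, 10 (constant).
Newton forward-difference form: c_m = 8 + 17·C(m-1,1) + 10·C(m-1,2).
Continuing: 136, 193, 260, 337.
Summing m = 1..8 (8 terms) gives 1100.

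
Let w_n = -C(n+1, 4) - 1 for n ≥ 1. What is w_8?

-127

C(9, 4) = 126, so w_8 = -127.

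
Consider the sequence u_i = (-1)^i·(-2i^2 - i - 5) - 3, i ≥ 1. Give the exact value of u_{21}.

905

(-1)^21 = -1; -2i^2 - i - 5 at i=21 is -908; so u_{21} = 905.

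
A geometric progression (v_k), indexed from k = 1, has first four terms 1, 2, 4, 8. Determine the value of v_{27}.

67108864

Common ratio r = 2.
v_k = 1·2^(k-1).
v_{27} = 1·2^26 = 67108864.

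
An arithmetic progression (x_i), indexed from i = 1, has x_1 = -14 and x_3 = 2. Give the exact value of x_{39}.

Common difference d = (2 - (-14)) / (3 - 1) = 8.
x_i = -14 + (i - 1)·8.
x_{39} = -14 + 38·8 = 290.

290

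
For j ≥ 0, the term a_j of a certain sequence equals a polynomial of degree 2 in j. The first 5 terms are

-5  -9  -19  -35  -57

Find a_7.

1st diffs: -4, -10, -16, -22.
2nd diffs: -6, -6, -6 (constant).
So a_j = -3j^2 - j - 5.
Evaluating at j = 7 gives a_7 = -159.

-159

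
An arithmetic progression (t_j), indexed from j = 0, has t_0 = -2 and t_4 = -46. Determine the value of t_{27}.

-299

Common difference d = (-46 - (-2)) / (4 - 0) = -11.
t_j = -2 + (j - 0)·(-11).
t_{27} = -2 + 27·(-11) = -299.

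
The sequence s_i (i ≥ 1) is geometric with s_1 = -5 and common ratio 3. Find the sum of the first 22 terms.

-78452649020

s_i = (-5)·3^(i-1).
S = (-5)·(3^22 - 1)/(3 - 1) = (-5)·(31381059609 - 1)/(2) = -78452649020.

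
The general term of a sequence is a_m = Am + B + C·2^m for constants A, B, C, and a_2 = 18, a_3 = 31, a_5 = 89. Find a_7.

At m = 2, 3, 5: 2A + B + 4C = 18; 3A + B + 8C = 31; 5A + B + 32C = 89.
Subtracting the first from the second: A + 4C = 13.
Subtracting the second from the third: 2A + 24C = 58.
Solving: C = 2, A = 5, then B = 0.
Hence a_7 = 5·7 + 0 + 2·128 = 291.

291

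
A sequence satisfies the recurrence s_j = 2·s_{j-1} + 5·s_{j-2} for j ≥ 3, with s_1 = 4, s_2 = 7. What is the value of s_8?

15163

Compute successive terms:
s_3 = 34; s_4 = 103; s_5 = 376; s_6 = 1267; s_7 = 4414; s_8 = 15163.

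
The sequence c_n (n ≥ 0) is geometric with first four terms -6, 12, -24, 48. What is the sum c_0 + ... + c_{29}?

Common ratio r = -2.
c_n = (-6)·(-2)^(n-0).
S = (-6)·((-2)^30 - 1)/(-2 - 1) = (-6)·(1073741824 - 1)/(-3) = 2147483646.

2147483646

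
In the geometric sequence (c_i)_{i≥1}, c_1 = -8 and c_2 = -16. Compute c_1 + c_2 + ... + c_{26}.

Common ratio r = 2.
c_i = (-8)·2^(i-1).
S = (-8)·(2^26 - 1)/(2 - 1) = (-8)·(67108864 - 1)/(1) = -536870904.

-536870904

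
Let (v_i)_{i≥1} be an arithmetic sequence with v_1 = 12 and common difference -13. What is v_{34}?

-417

v_i = 12 + (i - 1)·(-13).
v_{34} = 12 + 33·(-13) = -417.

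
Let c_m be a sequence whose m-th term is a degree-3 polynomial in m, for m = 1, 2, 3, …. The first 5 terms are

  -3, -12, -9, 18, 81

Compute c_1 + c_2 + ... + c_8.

1236

1st diffs: -9, 3, 27, 63.
2nd diffs: 12, 24, 36.
3rd diffs: 12, 12 (constant).
So c_m = 2m^3 - 6m^2 - 5m + 6.
Continuing: 192, 363, 606.
Summing m = 1..8 (8 terms) gives 1236.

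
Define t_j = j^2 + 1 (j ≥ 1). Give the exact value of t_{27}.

730

t_{27} = 1·27^2 + 1 = 730.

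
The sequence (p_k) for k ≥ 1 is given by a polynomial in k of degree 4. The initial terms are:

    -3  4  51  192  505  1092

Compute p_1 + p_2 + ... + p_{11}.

1st diffs: 7, 47, 141, 313, 587.
2nd diffs: 40, 94, 172, 274.
3rd diffs: 54, 78, 102.
4th diffs: 24, 24 (constant).
So p_k = k^4 - k^3 + k^2 - 4k.
Continuing: …, 2079, 3616, 5877, 9060, …, p_{11} = 13387.
Summing k = 1..11 (11 terms) gives 35860.

35860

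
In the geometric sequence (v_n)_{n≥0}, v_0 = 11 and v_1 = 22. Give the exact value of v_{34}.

188978561024

Common ratio r = 2.
v_n = 11·2^(n-0).
v_{34} = 11·2^34 = 188978561024.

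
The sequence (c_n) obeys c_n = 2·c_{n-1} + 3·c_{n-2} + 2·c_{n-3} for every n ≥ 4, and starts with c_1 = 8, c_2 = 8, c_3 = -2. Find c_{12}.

Step forward from the initial values:
c_4 = 36; c_5 = 82; c_6 = 268; c_7 = 854; c_8 = 2676; c_9 = 8450; c_{10} = 26636; c_{11} = 83974; c_{12} = 264756.

264756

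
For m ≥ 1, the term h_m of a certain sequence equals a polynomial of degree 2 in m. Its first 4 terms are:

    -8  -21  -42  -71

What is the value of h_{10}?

-413

1st diffs: -13, -21, -29.
2nd diffs: -8, -8 (constant).
So h_m = -4m^2 - m - 3.
Evaluating at m = 10 gives h_{10} = -413.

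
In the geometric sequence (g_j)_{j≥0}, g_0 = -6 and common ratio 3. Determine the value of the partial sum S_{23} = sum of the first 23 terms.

-282429536478

g_j = (-6)·3^(j-0).
S = (-6)·(3^23 - 1)/(3 - 1) = (-6)·(94143178827 - 1)/(2) = -282429536478.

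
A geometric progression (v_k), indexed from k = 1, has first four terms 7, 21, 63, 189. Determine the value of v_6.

1701

Common ratio r = 3.
v_k = 7·3^(k-1).
v_6 = 7·3^5 = 1701.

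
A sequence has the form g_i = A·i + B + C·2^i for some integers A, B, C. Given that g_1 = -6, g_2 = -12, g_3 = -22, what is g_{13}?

-16410

The three given values yield: A + B + 2C = -6; 2A + B + 4C = -12; 3A + B + 8C = -22.
Subtracting the first from the second: A + 2C = -6.
Subtracting the second from the third: A + 4C = -10.
Solving: C = -2, A = -2, then B = 0.
Hence g_{13} = -2·13 + 0 + (-2)·8192 = -16410.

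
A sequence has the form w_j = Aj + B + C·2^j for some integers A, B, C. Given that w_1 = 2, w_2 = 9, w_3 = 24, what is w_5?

Plug in j = 1, 2, 3: A + B + 2C = 2; 2A + B + 4C = 9; 3A + B + 8C = 24.
Subtracting the first from the second: A + 2C = 7.
Subtracting the second from the third: A + 4C = 15.
Solving: C = 4, A = -1, then B = -5.
Therefore w_5 = -5 + (-5) + 4·32 = 118.

118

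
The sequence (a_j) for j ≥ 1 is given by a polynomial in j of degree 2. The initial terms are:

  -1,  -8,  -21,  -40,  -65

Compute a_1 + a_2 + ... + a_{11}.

1st diffs: -7, -13, -19, -25.
2nd diffs: -6, -6, -6 (constant).
Newton forward-difference form: a_j = -1 + (-7)·C(j-1,1) + (-6)·C(j-1,2).
Continuing: …, -96, -133, -176, -225, …, a_{11} = -341.
Summing j = 1..11 (11 terms) gives -1386.

-1386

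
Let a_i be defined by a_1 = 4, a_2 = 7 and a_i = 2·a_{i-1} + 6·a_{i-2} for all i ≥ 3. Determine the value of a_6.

Step forward from the initial values:
a_3 = 38, a_4 = 118, a_5 = 464, a_6 = 1636.

1636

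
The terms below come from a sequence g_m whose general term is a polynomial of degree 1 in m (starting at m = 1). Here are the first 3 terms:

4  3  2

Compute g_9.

1st diffs: -1, -1 (constant).
So g_m = -m + 5.
Evaluating at m = 9 gives g_9 = -4.

-4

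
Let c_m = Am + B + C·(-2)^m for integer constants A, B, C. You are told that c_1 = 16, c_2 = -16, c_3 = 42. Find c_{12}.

Plug in m = 1, 2, 3: A + B - 2C = 16; 2A + B + 4C = -16; 3A + B - 8C = 42.
Subtracting the first from the second: A + 6C = -32.
Subtracting the second from the third: A - 12C = 58.
Solving: C = -5, A = -2, then B = 8.
So c_m = -2·m + 8 + (-5)·(-2)^m; at m=12 this is -20496.

-20496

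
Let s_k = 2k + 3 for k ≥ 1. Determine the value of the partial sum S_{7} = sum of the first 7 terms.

77

Over k = 1..7: Σk = 28.
Total = (2)·28 + (3)·7 = 77.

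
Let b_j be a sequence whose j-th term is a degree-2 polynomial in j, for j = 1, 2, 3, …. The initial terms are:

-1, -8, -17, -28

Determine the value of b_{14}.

1st diffs: -7, -9, -11.
2nd diffs: -2, -2 (constant).
Newton forward-difference form: b_j = -1 + (-7)·C(j-1,1) + (-2)·C(j-1,2).
At j = 14: j-1 = 13, so b_{14} = -1 - 91 - 156 = -248.

-248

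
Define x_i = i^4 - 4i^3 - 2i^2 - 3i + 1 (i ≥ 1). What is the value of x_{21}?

156493

x_{21} = 1·21^4 - 4·21^3 - 2·21^2 - 3·21 + 1 = 156493.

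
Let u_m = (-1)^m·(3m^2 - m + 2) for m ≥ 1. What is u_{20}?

1182

(-1)^20 = 1; 3m^2 - m + 2 at m=20 is 1182; so u_{20} = 1182.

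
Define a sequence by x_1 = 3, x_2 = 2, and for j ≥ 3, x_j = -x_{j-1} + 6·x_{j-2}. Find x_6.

-124

Applying the relation repeatedly:
x_3 = 16; x_4 = -4; x_5 = 100; x_6 = -124.
(Characteristic roots are 2 and -3.)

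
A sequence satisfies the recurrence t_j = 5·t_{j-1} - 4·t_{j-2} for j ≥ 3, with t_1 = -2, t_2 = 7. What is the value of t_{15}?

Applying the relation repeatedly:
t_3 = 43; t_4 = 187; t_5 = 763; …; t_{12} = 12582907; t_{13} = 50331643; t_{14} = 201326587; t_{15} = 805306363.
(Characteristic roots are 4 and 1.)

805306363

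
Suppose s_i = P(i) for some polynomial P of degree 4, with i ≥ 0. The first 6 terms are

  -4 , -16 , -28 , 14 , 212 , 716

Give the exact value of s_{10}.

16436

1st diffs: -12, -12, 42, 198, 504.
2nd diffs: 0, 54, 156, 306.
3rd diffs: 54, 102, 150.
4th diffs: 48, 48 (constant).
Newton forward-difference form: s_i = -4 + (-12)·C(i,1) + 54·C(i,3) + 48·C(i,4).
At i = 10: i = 10, so s_{10} = -4 - 120 + 6480 + 10080 = 16436.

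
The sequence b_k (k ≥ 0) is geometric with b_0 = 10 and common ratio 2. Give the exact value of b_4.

b_k = 10·2^(k-0).
b_4 = 10·2^4 = 160.

160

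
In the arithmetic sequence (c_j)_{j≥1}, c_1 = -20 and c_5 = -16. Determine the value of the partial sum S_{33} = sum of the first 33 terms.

Common difference d = (-16 - (-20)) / (5 - 1) = 1.
c_j = -20 + (j - 1)·1.
c_{33} = 12; S = 33·(-20 + 12)/2 = -132.

-132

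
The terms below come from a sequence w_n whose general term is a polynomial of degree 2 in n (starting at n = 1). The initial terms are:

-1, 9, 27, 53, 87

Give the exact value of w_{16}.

1st diffs: 10, 18, 26, 34.
2nd diffs: 8, 8, 8 (constant).
So w_n = 4n^2 - 2n - 3.
Evaluating at n = 16 gives w_{16} = 989.

989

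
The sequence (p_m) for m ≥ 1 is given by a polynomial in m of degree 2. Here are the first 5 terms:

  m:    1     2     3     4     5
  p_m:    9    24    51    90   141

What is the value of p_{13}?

981

1st diffs: 15, 27, 39, 51.
2nd diffs: 12, 12, 12 (constant).
Newton forward-difference form: p_m = 9 + 15·C(m-1,1) + 12·C(m-1,2).
At m = 13: m-1 = 12, so p_{13} = 9 + 180 + 792 = 981.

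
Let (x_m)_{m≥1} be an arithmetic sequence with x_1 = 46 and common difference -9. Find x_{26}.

-179

x_m = 46 + (m - 1)·(-9).
x_{26} = 46 + 25·(-9) = -179.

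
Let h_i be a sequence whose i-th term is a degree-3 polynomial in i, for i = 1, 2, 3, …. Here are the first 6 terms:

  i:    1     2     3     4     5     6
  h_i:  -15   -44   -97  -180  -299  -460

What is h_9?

1st diffs: -29, -53, -83, -119, -161.
2nd diffs: -24, -30, -36, -42.
3rd diffs: -6, -6, -6 (constant).
Newton forward-difference form: h_i = -15 + (-29)·C(i-1,1) + (-24)·C(i-1,2) + (-6)·C(i-1,3).
At i = 9: i-1 = 8, so h_9 = -15 - 232 - 672 - 336 = -1255.

-1255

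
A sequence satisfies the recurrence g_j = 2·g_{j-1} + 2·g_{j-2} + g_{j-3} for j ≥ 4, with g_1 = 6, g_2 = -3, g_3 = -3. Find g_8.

-459

Step forward from the initial values:
g_4 = -6  g_5 = -21  g_6 = -57  g_7 = -162  g_8 = -459.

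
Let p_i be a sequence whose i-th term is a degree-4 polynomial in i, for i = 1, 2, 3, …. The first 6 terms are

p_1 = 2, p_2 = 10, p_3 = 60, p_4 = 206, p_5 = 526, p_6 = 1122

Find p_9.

1st diffs: 8, 50, 146, 320, 596.
2nd diffs: 42, 96, 174, 276.
3rd diffs: 54, 78, 102.
4th diffs: 24, 24 (constant).
Newton forward-difference form: p_i = 2 + 8·C(i-1,1) + 42·C(i-1,2) + 54·C(i-1,3) + 24·C(i-1,4).
At i = 9: i-1 = 8, so p_9 = 2 + 64 + 1176 + 3024 + 1680 = 5946.

5946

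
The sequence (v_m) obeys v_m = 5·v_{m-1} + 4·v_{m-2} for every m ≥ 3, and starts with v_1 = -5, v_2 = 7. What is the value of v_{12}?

Applying the relation repeatedly:
v_3 = 15; v_4 = 103; v_5 = 575; v_6 = 3287; v_7 = 18735; v_8 = 106823; v_9 = 609055; v_{10} = 3472567; v_{11} = 19799055; v_{12} = 112885543.

112885543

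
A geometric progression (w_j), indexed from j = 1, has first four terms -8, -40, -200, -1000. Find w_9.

Common ratio r = 5.
w_j = (-8)·5^(j-1).
w_9 = (-8)·5^8 = -3125000.

-3125000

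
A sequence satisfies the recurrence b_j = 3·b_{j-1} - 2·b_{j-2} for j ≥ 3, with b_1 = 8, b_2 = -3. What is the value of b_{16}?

-360429

Applying the relation repeatedly:
b_3 = -25  b_4 = -69  b_5 = -157  …  b_{13} = -45037  b_{14} = -90093  b_{15} = -180205  b_{16} = -360429.
(Characteristic roots are 2 and 1.)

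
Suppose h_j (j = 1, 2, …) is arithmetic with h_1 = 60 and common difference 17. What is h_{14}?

281

h_j = 60 + (j - 1)·17.
h_{14} = 60 + 13·17 = 281.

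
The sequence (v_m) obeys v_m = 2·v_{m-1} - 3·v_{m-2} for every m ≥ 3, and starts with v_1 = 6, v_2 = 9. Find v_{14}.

7101

Applying the relation repeatedly:
v_3 = 0;  v_4 = -27;  v_5 = -54;  …;  v_{11} = -1512;  v_{12} = -1971;  v_{13} = 594;  v_{14} = 7101.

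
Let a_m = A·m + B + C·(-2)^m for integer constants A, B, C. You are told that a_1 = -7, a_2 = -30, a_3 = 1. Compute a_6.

-230

At m = 1, 2, 3: A + B - 2C = -7; 2A + B + 4C = -30; 3A + B - 8C = 1.
Subtracting the first from the second: A + 6C = -23.
Subtracting the second from the third: A - 12C = 31.
Solving: C = -3, A = -5, then B = -8.
Therefore a_6 = -30 + (-8) + (-3)·64 = -230.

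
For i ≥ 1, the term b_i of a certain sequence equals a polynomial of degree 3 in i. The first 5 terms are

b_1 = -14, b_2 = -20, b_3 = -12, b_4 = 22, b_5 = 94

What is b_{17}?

8290

1st diffs: -6, 8, 34, 72.
2nd diffs: 14, 26, 38.
3rd diffs: 12, 12 (constant).
Newton forward-difference form: b_i = -14 + (-6)·C(i-1,1) + 14·C(i-1,2) + 12·C(i-1,3).
At i = 17: i-1 = 16, so b_{17} = -14 - 96 + 1680 + 6720 = 8290.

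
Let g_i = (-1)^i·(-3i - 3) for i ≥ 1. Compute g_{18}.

(-1)^18 = 1; -3i - 3 at i=18 is -57; so g_{18} = -57.

-57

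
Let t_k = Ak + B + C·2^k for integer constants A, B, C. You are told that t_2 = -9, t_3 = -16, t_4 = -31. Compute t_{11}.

-4088

The three given values yield: 2A + B + 4C = -9; 3A + B + 8C = -16; 4A + B + 16C = -31.
Subtracting the first from the second: A + 4C = -7.
Subtracting the second from the third: A + 8C = -15.
Solving: C = -2, A = 1, then B = -3.
Hence t_{11} = 1·11 + (-3) + (-2)·2048 = -4088.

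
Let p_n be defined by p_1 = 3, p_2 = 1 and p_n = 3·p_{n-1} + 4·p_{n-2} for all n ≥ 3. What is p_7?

Step forward from the initial values:
p_3 = 15, p_4 = 49, p_5 = 207, p_6 = 817, p_7 = 3279.
(Characteristic roots are 4 and -1.)

3279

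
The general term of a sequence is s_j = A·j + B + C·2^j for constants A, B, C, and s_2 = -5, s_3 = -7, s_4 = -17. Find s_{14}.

-32693

Write the equations: 2A + B + 4C = -5; 3A + B + 8C = -7; 4A + B + 16C = -17.
Subtracting the first from the second: A + 4C = -2.
Subtracting the second from the third: A + 8C = -10.
Solving: C = -2, A = 6, then B = -9.
Therefore s_{14} = 84 + (-9) + (-2)·16384 = -32693.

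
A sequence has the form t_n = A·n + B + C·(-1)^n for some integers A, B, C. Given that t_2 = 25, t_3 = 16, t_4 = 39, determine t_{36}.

Write the equations: 2A + B + C = 25; 3A + B - C = 16; 4A + B + C = 39.
Subtracting the first from the second: A - 2C = -9.
Subtracting the second from the third: A + 2C = 23.
Solving: C = 8, A = 7, then B = 3.
Therefore t_{36} = 252 + 3 + 8·1 = 263.

263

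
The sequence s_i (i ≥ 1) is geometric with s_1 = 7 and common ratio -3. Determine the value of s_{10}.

-137781

s_i = 7·(-3)^(i-1).
s_{10} = 7·(-3)^9 = -137781.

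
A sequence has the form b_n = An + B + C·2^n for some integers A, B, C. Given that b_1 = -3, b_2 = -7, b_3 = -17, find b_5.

Plug in n = 1, 2, 3: A + B + 2C = -3; 2A + B + 4C = -7; 3A + B + 8C = -17.
Subtracting the first from the second: A + 2C = -4.
Subtracting the second from the third: A + 4C = -10.
Solving: C = -3, A = 2, then B = 1.
Hence b_5 = 2·5 + 1 + (-3)·32 = -85.

-85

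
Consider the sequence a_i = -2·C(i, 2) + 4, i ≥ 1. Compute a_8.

C(8, 2) = 28, so a_8 = -52.

-52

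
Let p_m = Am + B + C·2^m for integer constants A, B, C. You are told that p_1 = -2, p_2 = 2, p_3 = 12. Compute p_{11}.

6116

Write the equations: A + B + 2C = -2; 2A + B + 4C = 2; 3A + B + 8C = 12.
Subtracting the first from the second: A + 2C = 4.
Subtracting the second from the third: A + 4C = 10.
Solving: C = 3, A = -2, then B = -6.
Hence p_{11} = -2·11 + (-6) + 3·2048 = 6116.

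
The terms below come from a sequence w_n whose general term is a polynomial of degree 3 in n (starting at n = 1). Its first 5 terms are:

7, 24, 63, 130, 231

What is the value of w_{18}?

1st diffs: 17, 39, 67, 101.
2nd diffs: 22, 28, 34.
3rd diffs: 6, 6 (constant).
Newton forward-difference form: w_n = 7 + 17·C(n-1,1) + 22·C(n-1,2) + 6·C(n-1,3).
At n = 18: n-1 = 17, so w_{18} = 7 + 289 + 2992 + 4080 = 7368.

7368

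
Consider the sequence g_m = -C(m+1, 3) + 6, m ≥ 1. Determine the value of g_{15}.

-554

C(16, 3) = 560, so g_{15} = -554.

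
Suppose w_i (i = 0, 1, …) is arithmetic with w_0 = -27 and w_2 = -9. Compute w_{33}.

270

Common difference d = (-9 - (-27)) / (2 - 0) = 9.
w_i = -27 + (i - 0)·9.
w_{33} = -27 + 33·9 = 270.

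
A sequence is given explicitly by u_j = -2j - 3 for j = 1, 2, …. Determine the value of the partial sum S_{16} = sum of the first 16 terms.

-320

Over j = 1..16: Σj = 136.
Total = (-2)·136 + (-3)·16 = -320.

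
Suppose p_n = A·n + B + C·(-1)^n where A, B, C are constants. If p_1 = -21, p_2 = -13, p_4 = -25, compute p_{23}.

-153

Write the equations: A + B - C = -21; 2A + B + C = -13; 4A + B + C = -25.
Subtracting the first from the second: A + 2C = 8.
Subtracting the second from the third: 2A = -12.
Solving: C = 7, A = -6, then B = -8.
Hence p_{23} = -6·23 + (-8) + 7·(-1) = -153.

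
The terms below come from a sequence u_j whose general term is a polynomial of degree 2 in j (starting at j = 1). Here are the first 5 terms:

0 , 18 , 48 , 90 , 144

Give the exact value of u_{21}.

1st diffs: 18, 30, 42, 54.
2nd diffs: 12, 12, 12 (constant).
Newton forward-difference form: u_j = 18·C(j-1,1) + 12·C(j-1,2).
At j = 21: j-1 = 20, so u_{21} = 360 + 2280 = 2640.

2640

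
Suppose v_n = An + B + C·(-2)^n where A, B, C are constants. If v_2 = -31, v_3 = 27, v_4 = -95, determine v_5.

143

Plug in n = 2, 3, 4: 2A + B + 4C = -31; 3A + B - 8C = 27; 4A + B + 16C = -95.
Subtracting the first from the second: A - 12C = 58.
Subtracting the second from the third: A + 24C = -122.
Solving: C = -5, A = -2, then B = -7.
Hence v_5 = -2·5 + (-7) + (-5)·(-32) = 143.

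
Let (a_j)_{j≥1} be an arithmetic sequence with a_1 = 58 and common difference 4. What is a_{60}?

a_j = 58 + (j - 1)·4.
a_{60} = 58 + 59·4 = 294.

294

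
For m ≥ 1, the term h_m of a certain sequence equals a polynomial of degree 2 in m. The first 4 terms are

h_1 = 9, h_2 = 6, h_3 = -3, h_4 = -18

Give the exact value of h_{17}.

1st diffs: -3, -9, -15.
2nd diffs: -6, -6 (constant).
Newton forward-difference form: h_m = 9 + (-3)·C(m-1,1) + (-6)·C(m-1,2).
At m = 17: m-1 = 16, so h_{17} = 9 - 48 - 720 = -759.

-759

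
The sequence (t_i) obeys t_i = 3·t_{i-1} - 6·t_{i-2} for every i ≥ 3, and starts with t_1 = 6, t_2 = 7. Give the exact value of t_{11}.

Applying the relation repeatedly:
t_3 = -15; t_4 = -87; t_5 = -171; t_6 = 9; t_7 = 1053; t_8 = 3105; t_9 = 2997; t_{10} = -9639; t_{11} = -46899.

-46899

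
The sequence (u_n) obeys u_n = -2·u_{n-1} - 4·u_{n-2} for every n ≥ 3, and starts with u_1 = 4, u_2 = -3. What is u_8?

-192

Iterate the recurrence:
u_3 = -10; u_4 = 32; u_5 = -24; u_6 = -80; u_7 = 256; u_8 = -192.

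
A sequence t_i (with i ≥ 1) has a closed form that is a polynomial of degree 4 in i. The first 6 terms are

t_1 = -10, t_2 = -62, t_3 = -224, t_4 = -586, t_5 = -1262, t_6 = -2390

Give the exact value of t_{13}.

-39574

1st diffs: -52, -162, -362, -676, -1128.
2nd diffs: -110, -200, -314, -452.
3rd diffs: -90, -114, -138.
4th diffs: -24, -24 (constant).
So t_i = -i^4 - 5i^3 - 2i - 2.
Evaluating at i = 13 gives t_{13} = -39574.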